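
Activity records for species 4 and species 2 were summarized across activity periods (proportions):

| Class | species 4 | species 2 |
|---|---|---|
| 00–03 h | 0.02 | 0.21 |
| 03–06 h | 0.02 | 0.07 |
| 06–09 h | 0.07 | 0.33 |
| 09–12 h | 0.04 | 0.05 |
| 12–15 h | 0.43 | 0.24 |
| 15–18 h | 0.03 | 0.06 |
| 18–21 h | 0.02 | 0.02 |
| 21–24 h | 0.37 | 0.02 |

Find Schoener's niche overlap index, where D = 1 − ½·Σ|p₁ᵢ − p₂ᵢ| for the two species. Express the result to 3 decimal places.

0.460

Σ|p₁ᵢ − p₂ᵢ| = 0.19 + 0.05 + 0.26 + 0.01 + 0.19 + 0.03 + 0.00 + 0.35 = 1.08
D = 1 − ½ × 1.08 = 1 − 0.540 = 0.46000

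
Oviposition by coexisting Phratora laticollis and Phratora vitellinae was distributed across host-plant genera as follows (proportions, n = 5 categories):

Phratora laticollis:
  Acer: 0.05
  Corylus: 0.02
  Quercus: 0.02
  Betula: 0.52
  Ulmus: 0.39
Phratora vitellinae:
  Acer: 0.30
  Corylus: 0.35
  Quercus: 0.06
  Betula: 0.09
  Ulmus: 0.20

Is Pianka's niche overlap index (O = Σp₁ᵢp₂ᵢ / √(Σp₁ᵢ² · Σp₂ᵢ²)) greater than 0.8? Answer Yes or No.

Σ p₁ᵢp₂ᵢ = 0.0150 + 0.0070 + 0.0012 + 0.0468 + 0.0780 = 0.1480
Σp_1ᵢ² = 0.05² + 0.02² + 0.02² + 0.52² + 0.39² = 0.0025 + 0.0004 + 0.0004 + 0.2704 + 0.1521 = 0.4258
Σp_2ᵢ² = 0.30² + 0.35² + 0.06² + 0.09² + 0.20² = 0.0900 + 0.1225 + 0.0036 + 0.0081 + 0.0400 = 0.2642
O = 0.1480 / √(0.4258 × 0.2642) = 0.1480 / 0.33540 = 0.4413
O = 0.4413 < 0.8 → No.

No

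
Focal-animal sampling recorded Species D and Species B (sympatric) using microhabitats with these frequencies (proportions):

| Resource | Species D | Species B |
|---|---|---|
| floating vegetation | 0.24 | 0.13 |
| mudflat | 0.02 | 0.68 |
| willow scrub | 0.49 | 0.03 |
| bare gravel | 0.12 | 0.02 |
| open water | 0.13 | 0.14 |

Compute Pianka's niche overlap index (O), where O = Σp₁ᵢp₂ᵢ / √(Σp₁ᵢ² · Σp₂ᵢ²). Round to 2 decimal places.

Σ p₁ᵢp₂ᵢ = 0.0312 + 0.0136 + 0.0147 + 0.0024 + 0.0182 = 0.0801
Σp_1ᵢ² = 0.24² + 0.02² + 0.49² + 0.12² + 0.13² = 0.0576 + 0.0004 + 0.2401 + 0.0144 + 0.0169 = 0.3294
Σp_2ᵢ² = 0.13² + 0.68² + 0.03² + 0.02² + 0.14² = 0.0169 + 0.4624 + 0.0009 + 0.0004 + 0.0196 = 0.5002
O = 0.0801 / √(0.3294 × 0.5002) = 0.0801 / 0.40591 = 0.1973

0.20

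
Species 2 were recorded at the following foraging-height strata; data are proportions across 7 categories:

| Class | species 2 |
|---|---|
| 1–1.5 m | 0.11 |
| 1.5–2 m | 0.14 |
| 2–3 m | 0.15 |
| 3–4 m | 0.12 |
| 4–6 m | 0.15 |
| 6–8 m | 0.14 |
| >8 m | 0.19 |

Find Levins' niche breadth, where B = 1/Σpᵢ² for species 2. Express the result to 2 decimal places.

6.81

Σpᵢ² = 0.11² + 0.14² + 0.15² + 0.12² + 0.15² + 0.14² + 0.19² = 0.0121 + 0.0196 + 0.0225 + 0.0144 + 0.0225 + 0.0196 + 0.0361 = 0.1468
B = 1 / 0.1468 = 6.8120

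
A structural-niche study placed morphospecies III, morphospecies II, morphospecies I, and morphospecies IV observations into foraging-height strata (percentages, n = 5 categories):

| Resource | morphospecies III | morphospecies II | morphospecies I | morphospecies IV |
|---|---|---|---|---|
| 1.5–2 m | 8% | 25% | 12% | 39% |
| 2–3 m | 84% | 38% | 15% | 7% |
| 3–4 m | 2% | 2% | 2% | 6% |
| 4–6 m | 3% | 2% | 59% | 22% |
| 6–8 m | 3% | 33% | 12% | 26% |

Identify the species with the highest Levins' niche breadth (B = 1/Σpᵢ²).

Convert percentages to proportions (divide by 100).
Σp_IIIᵢ² = 0.08² + 0.84² + 0.02² + 0.03² + 0.03² = 0.0064 + 0.7056 + 0.0004 + 0.0009 + 0.0009 = 0.7142
B_III = 1 / 0.7142 = 1.4002
Σp_IIᵢ² = 0.25² + 0.38² + 0.02² + 0.02² + 0.33² = 0.0625 + 0.1444 + 0.0004 + 0.0004 + 0.1089 = 0.3166
B_II = 1 / 0.3166 = 3.1586
Σp_Iᵢ² = 0.12² + 0.15² + 0.02² + 0.59² + 0.12² = 0.0144 + 0.0225 + 0.0004 + 0.3481 + 0.0144 = 0.3998
B_I = 1 / 0.3998 = 2.5013
Σp_IVᵢ² = 0.39² + 0.07² + 0.06² + 0.22² + 0.26² = 0.1521 + 0.0049 + 0.0036 + 0.0484 + 0.0676 = 0.2766
B_IV = 1 / 0.2766 = 3.6153
Highest B → broadest niche (most generalist): morphospecies IV (B = 3.62).

morphospecies IV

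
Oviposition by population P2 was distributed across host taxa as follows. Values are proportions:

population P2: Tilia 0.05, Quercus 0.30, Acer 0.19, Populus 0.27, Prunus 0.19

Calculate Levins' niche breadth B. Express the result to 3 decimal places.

Σpᵢ² = 0.05² + 0.30² + 0.19² + 0.27² + 0.19² = 0.0025 + 0.0900 + 0.0361 + 0.0729 + 0.0361 = 0.2376
B = 1 / 0.2376 = 4.20875

4.209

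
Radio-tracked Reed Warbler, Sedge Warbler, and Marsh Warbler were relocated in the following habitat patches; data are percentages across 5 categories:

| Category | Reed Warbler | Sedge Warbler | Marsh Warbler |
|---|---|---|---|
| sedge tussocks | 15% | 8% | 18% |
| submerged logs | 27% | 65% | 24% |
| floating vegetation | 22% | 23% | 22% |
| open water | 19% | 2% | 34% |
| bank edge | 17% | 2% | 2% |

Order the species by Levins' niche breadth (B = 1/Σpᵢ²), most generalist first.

Convert percentages to proportions (divide by 100).
Σp_Reedᵢ² = 0.15² + 0.27² + 0.22² + 0.19² + 0.17² = 0.0225 + 0.0729 + 0.0484 + 0.0361 + 0.0289 = 0.2088
B_Reed = 1 / 0.2088 = 4.7893
Σp_Sedgᵢ² = 0.08² + 0.65² + 0.23² + 0.02² + 0.02² = 0.0064 + 0.4225 + 0.0529 + 0.0004 + 0.0004 = 0.4826
B_Sedg = 1 / 0.4826 = 2.0721
Σp_Marsᵢ² = 0.18² + 0.24² + 0.22² + 0.34² + 0.02² = 0.0324 + 0.0576 + 0.0484 + 0.1156 + 0.0004 = 0.2544
B_Mars = 1 / 0.2544 = 3.9308
Ranking by B (broadest → narrowest): Reed Warbler (4.79) > Marsh Warbler (3.93) > Sedge Warbler (2.07)

Reed Warbler > Marsh Warbler > Sedge Warbler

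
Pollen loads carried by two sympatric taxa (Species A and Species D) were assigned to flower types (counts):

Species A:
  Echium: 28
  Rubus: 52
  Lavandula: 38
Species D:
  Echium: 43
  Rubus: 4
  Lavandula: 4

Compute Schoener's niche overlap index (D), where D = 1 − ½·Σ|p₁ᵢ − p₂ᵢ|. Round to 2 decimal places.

0.39

Proportions for Species A (n=118): 28/118=0.2373, 52/118=0.4407, 38/118=0.3220
Proportions for Species D (n=51): 43/51=0.8431, 4/51=0.0784, 4/51=0.0784
Σ|p₁ᵢ − p₂ᵢ| = 0.6058 + 0.3623 + 0.2436 = 1.2117
D = 1 − ½ × 1.2117 = 1 − 0.60585 = 0.39415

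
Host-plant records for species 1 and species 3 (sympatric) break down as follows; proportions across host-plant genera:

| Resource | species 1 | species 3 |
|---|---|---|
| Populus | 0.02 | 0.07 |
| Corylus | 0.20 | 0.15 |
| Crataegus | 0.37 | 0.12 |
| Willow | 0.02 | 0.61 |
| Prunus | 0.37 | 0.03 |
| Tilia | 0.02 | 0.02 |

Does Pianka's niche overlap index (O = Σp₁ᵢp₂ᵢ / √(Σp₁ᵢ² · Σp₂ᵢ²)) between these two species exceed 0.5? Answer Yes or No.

Σ p₁ᵢp₂ᵢ = 0.0014 + 0.0300 + 0.0444 + 0.0122 + 0.0111 + 0.0004 = 0.0995
Σp_1ᵢ² = 0.02² + 0.20² + 0.37² + 0.02² + 0.37² + 0.02² = 0.0004 + 0.0400 + 0.1369 + 0.0004 + 0.1369 + 0.0004 = 0.3150
Σp_2ᵢ² = 0.07² + 0.15² + 0.12² + 0.61² + 0.03² + 0.02² = 0.0049 + 0.0225 + 0.0144 + 0.3721 + 0.0009 + 0.0004 = 0.4152
O = 0.0995 / √(0.3150 × 0.4152) = 0.0995 / 0.36165 = 0.2751
O = 0.2751 < 0.5 → No.

No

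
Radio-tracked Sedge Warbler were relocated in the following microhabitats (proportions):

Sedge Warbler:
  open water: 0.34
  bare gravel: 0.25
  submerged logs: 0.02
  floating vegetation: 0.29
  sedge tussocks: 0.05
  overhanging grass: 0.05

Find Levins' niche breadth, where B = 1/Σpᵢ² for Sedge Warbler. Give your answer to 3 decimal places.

3.737

Σpᵢ² = 0.34² + 0.25² + 0.02² + 0.29² + 0.05² + 0.05² = 0.1156 + 0.0625 + 0.0004 + 0.0841 + 0.0025 + 0.0025 = 0.2676
B = 1 / 0.2676 = 3.73692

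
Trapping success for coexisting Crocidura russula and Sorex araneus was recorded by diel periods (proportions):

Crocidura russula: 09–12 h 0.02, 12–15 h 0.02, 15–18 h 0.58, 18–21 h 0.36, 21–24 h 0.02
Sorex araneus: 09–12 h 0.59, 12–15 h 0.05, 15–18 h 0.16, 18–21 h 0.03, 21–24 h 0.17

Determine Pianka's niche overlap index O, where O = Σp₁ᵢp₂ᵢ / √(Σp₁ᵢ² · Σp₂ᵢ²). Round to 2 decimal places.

Σ p₁ᵢp₂ᵢ = 0.0118 + 0.0010 + 0.0928 + 0.0108 + 0.0034 = 0.1198
Σp_1ᵢ² = 0.02² + 0.02² + 0.58² + 0.36² + 0.02² = 0.0004 + 0.0004 + 0.3364 + 0.1296 + 0.0004 = 0.4672
Σp_2ᵢ² = 0.59² + 0.05² + 0.16² + 0.03² + 0.17² = 0.3481 + 0.0025 + 0.0256 + 0.0009 + 0.0289 = 0.4060
O = 0.1198 / √(0.4672 × 0.4060) = 0.1198 / 0.43553 = 0.2751

0.28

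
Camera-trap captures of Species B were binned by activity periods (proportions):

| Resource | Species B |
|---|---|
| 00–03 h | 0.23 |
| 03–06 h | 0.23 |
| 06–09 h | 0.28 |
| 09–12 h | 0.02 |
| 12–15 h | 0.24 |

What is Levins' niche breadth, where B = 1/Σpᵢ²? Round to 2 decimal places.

Σpᵢ² = 0.23² + 0.23² + 0.28² + 0.02² + 0.24² = 0.0529 + 0.0529 + 0.0784 + 0.0004 + 0.0576 = 0.2422
B = 1 / 0.2422 = 4.1288

4.13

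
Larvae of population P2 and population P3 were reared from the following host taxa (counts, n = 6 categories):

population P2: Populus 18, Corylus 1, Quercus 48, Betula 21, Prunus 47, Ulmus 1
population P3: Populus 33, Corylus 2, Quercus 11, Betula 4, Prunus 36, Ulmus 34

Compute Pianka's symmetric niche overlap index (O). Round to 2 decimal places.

0.67

Proportions for population P2 (n=136): 18/136=0.1324, 1/136=0.0074, 48/136=0.3529, 21/136=0.1544, 47/136=0.3456, 1/136=0.0074
Proportions for population P3 (n=120): 33/120=0.2750, 2/120=0.0167, 11/120=0.0917, 4/120=0.0333, 36/120=0.3000, 34/120=0.2833
Σ p₁ᵢp₂ᵢ = 0.036410 + 0.000124 + 0.032361 + 0.005142 + 0.103680 + 0.002096 = 0.179813
Σp_1ᵢ² = 0.1324² + 0.0074² + 0.3529² + 0.1544² + 0.3456² + 0.0074² = 0.017530 + 0.000055 + 0.124538 + 0.023839 + 0.119439 + 0.000055 = 0.285456
Σp_2ᵢ² = 0.2750² + 0.0167² + 0.0917² + 0.0333² + 0.3000² + 0.2833² = 0.075625 + 0.000279 + 0.008409 + 0.001109 + 0.090000 + 0.080259 = 0.255681
O = 0.179813 / √(0.285456 × 0.255681) = 0.179813 / 0.2701586 = 0.6656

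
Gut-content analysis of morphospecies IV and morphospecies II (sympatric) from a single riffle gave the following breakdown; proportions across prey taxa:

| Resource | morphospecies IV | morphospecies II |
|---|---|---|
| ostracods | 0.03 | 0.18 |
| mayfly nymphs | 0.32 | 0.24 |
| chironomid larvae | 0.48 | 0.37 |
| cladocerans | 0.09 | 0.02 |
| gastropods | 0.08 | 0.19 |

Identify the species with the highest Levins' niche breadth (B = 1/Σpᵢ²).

morphospecies II

Σp_IVᵢ² = 0.03² + 0.32² + 0.48² + 0.09² + 0.08² = 0.0009 + 0.1024 + 0.2304 + 0.0081 + 0.0064 = 0.3482
B_IV = 1 / 0.3482 = 2.8719
Σp_IIᵢ² = 0.18² + 0.24² + 0.37² + 0.02² + 0.19² = 0.0324 + 0.0576 + 0.1369 + 0.0004 + 0.0361 = 0.2634
B_II = 1 / 0.2634 = 3.7965
Highest B → broadest niche (most generalist): morphospecies II (B = 3.80).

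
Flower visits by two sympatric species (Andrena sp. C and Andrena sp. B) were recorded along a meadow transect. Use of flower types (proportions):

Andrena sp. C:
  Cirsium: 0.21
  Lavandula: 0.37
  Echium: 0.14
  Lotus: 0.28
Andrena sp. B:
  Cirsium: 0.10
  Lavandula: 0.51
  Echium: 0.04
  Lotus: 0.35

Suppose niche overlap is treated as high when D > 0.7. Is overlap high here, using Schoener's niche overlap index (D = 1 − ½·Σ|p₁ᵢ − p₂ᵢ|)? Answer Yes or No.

Yes

Σ|p₁ᵢ − p₂ᵢ| = 0.11 + 0.14 + 0.10 + 0.07 = 0.42
D = 1 − ½ × 0.42 = 1 − 0.210 = 0.7900
D = 0.7900 > 0.7 → Yes.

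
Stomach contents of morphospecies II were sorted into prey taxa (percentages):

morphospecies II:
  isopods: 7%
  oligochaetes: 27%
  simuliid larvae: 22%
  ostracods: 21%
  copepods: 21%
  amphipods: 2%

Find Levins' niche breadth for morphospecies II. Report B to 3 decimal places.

4.655

Convert percentages to proportions (divide by 100).
Σpᵢ² = 0.07² + 0.27² + 0.22² + 0.21² + 0.21² + 0.02² = 0.0049 + 0.0729 + 0.0484 + 0.0441 + 0.0441 + 0.0004 = 0.2148
B = 1 / 0.2148 = 4.65549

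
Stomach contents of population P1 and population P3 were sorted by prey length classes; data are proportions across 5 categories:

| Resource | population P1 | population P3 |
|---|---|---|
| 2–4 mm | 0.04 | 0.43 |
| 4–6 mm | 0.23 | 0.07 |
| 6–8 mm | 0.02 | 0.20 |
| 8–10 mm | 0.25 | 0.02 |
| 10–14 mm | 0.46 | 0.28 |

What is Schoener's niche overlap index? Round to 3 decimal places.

0.430

Σ|p₁ᵢ − p₂ᵢ| = 0.39 + 0.16 + 0.18 + 0.23 + 0.18 = 1.14
D = 1 − ½ × 1.14 = 1 − 0.570 = 0.43000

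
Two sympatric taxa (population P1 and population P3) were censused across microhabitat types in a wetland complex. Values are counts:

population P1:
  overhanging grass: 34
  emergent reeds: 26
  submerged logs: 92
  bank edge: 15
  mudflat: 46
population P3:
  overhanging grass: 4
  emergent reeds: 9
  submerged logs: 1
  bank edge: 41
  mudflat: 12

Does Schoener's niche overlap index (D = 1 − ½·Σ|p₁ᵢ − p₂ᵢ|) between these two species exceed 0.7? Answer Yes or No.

Proportions for population P1 (n=213): 34/213=0.1596, 26/213=0.1221, 92/213=0.4319, 15/213=0.0704, 46/213=0.2160
Proportions for population P3 (n=67): 4/67=0.0597, 9/67=0.1343, 1/67=0.0149, 41/67=0.6119, 12/67=0.1791
Σ|p₁ᵢ − p₂ᵢ| = 0.0999 + 0.0122 + 0.4170 + 0.5415 + 0.0369 = 1.1075
D = 1 − ½ × 1.1075 = 1 − 0.55375 = 0.44625
D = 0.44625 < 0.7 → No.

No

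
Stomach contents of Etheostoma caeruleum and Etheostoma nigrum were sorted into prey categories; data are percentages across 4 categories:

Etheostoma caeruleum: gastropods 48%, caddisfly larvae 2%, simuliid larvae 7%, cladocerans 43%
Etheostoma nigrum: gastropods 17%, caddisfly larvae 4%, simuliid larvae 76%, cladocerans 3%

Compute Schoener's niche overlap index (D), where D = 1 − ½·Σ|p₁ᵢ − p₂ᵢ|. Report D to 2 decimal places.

0.29

Convert percentages to proportions (divide by 100).
Σ|p₁ᵢ − p₂ᵢ| = 0.31 + 0.02 + 0.69 + 0.40 = 1.42
D = 1 − ½ × 1.42 = 1 − 0.710 = 0.2900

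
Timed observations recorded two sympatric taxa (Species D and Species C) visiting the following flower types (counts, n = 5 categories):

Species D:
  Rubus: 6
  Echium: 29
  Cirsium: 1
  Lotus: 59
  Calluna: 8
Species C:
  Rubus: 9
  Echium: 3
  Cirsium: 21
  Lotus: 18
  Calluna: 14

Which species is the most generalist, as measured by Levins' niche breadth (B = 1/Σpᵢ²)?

Species C

Proportions for Species D (n=103): 6/103=0.0583, 29/103=0.2816, 1/103=0.0097, 59/103=0.5728, 8/103=0.0777
Proportions for Species C (n=65): 9/65=0.1385, 3/65=0.0462, 21/65=0.3231, 18/65=0.2769, 14/65=0.2154
Σp_Dᵢ² = 0.0583² + 0.2816² + 0.0097² + 0.5728² + 0.0777² = 0.003399 + 0.079299 + 0.000094 + 0.328100 + 0.006037 = 0.416929
B_D = 1 / 0.416929 = 2.3985
Σp_Cᵢ² = 0.1385² + 0.0462² + 0.3231² + 0.2769² + 0.2154² = 0.019182 + 0.002134 + 0.104394 + 0.076674 + 0.046397 = 0.248781
B_C = 1 / 0.248781 = 4.0196
Highest B → broadest niche (most generalist): Species C (B = 4.02).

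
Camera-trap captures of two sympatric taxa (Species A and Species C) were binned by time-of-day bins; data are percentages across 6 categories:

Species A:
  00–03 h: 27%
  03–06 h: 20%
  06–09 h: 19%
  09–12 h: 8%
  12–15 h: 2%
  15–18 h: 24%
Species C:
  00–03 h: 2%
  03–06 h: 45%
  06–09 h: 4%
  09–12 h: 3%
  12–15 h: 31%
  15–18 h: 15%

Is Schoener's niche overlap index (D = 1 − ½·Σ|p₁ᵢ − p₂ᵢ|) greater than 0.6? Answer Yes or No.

No

Convert percentages to proportions (divide by 100).
Σ|p₁ᵢ − p₂ᵢ| = 0.25 + 0.25 + 0.15 + 0.05 + 0.29 + 0.09 = 1.08
D = 1 − ½ × 1.08 = 1 − 0.540 = 0.4600
D = 0.4600 < 0.6 → No.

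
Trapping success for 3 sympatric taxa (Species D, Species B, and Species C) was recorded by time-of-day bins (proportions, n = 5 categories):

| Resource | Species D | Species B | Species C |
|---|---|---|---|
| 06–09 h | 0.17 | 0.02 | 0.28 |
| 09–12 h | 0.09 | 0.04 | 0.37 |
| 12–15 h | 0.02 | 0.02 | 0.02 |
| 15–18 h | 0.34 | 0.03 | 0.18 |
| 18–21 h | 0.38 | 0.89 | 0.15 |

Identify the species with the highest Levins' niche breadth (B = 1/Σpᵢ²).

Σp_Dᵢ² = 0.17² + 0.09² + 0.02² + 0.34² + 0.38² = 0.0289 + 0.0081 + 0.0004 + 0.1156 + 0.1444 = 0.2974
B_D = 1 / 0.2974 = 3.3625
Σp_Bᵢ² = 0.02² + 0.04² + 0.02² + 0.03² + 0.89² = 0.0004 + 0.0016 + 0.0004 + 0.0009 + 0.7921 = 0.7954
B_B = 1 / 0.7954 = 1.2572
Σp_Cᵢ² = 0.28² + 0.37² + 0.02² + 0.18² + 0.15² = 0.0784 + 0.1369 + 0.0004 + 0.0324 + 0.0225 = 0.2706
B_C = 1 / 0.2706 = 3.6955
Highest B → broadest niche (most generalist): Species C (B = 3.70).

Species C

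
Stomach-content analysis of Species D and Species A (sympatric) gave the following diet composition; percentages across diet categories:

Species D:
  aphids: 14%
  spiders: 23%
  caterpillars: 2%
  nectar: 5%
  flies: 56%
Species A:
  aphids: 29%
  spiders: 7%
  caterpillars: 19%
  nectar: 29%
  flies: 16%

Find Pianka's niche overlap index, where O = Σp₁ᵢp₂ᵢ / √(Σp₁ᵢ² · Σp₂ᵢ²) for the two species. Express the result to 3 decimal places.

Convert percentages to proportions (divide by 100).
Σ p₁ᵢp₂ᵢ = 0.0406 + 0.0161 + 0.0038 + 0.0145 + 0.0896 = 0.1646
Σp_1ᵢ² = 0.14² + 0.23² + 0.02² + 0.05² + 0.56² = 0.0196 + 0.0529 + 0.0004 + 0.0025 + 0.3136 = 0.3890
Σp_2ᵢ² = 0.29² + 0.07² + 0.19² + 0.29² + 0.16² = 0.0841 + 0.0049 + 0.0361 + 0.0841 + 0.0256 = 0.2348
O = 0.1646 / √(0.3890 × 0.2348) = 0.1646 / 0.302220 = 0.54464

0.545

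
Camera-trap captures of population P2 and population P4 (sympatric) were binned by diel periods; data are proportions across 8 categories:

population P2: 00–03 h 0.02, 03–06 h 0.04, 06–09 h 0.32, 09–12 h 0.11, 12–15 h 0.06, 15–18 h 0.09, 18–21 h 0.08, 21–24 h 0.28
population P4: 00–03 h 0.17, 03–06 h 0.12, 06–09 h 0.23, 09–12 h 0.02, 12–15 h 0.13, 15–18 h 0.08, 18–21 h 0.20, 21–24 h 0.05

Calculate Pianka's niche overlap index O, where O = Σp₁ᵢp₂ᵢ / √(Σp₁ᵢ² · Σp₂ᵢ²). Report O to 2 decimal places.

0.69

Σ p₁ᵢp₂ᵢ = 0.0034 + 0.0048 + 0.0736 + 0.0022 + 0.0078 + 0.0072 + 0.0160 + 0.0140 = 0.1290
Σp_1ᵢ² = 0.02² + 0.04² + 0.32² + 0.11² + 0.06² + 0.09² + 0.08² + 0.28² = 0.0004 + 0.0016 + 0.1024 + 0.0121 + 0.0036 + 0.0081 + 0.0064 + 0.0784 = 0.2130
Σp_2ᵢ² = 0.17² + 0.12² + 0.23² + 0.02² + 0.13² + 0.08² + 0.20² + 0.05² = 0.0289 + 0.0144 + 0.0529 + 0.0004 + 0.0169 + 0.0064 + 0.0400 + 0.0025 = 0.1624
O = 0.1290 / √(0.2130 × 0.1624) = 0.1290 / 0.18599 = 0.6936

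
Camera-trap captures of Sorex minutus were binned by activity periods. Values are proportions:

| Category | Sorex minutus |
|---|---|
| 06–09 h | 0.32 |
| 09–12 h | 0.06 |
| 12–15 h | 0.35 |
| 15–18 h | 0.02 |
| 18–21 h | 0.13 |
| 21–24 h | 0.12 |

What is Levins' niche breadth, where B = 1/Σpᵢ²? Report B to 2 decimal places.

Σpᵢ² = 0.32² + 0.06² + 0.35² + 0.02² + 0.13² + 0.12² = 0.1024 + 0.0036 + 0.1225 + 0.0004 + 0.0169 + 0.0144 = 0.2602
B = 1 / 0.2602 = 3.8432

3.84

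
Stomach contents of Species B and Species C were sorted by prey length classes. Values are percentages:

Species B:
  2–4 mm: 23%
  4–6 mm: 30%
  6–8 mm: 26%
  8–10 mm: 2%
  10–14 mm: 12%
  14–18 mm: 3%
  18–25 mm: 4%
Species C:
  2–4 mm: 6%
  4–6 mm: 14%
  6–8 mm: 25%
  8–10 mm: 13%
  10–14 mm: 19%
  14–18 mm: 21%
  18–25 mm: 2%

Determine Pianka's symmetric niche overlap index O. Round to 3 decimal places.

0.750

Convert percentages to proportions (divide by 100).
Σ p₁ᵢp₂ᵢ = 0.0138 + 0.0420 + 0.0650 + 0.0026 + 0.0228 + 0.0063 + 0.0008 = 0.1533
Σp_1ᵢ² = 0.23² + 0.30² + 0.26² + 0.02² + 0.12² + 0.03² + 0.04² = 0.0529 + 0.0900 + 0.0676 + 0.0004 + 0.0144 + 0.0009 + 0.0016 = 0.2278
Σp_2ᵢ² = 0.06² + 0.14² + 0.25² + 0.13² + 0.19² + 0.21² + 0.02² = 0.0036 + 0.0196 + 0.0625 + 0.0169 + 0.0361 + 0.0441 + 0.0004 = 0.1832
O = 0.1533 / √(0.2278 × 0.1832) = 0.1533 / 0.204286 = 0.75042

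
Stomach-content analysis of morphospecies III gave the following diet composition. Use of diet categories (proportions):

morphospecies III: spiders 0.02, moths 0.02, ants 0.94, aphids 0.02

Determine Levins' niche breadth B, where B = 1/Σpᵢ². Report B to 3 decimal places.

1.130

Σpᵢ² = 0.02² + 0.02² + 0.94² + 0.02² = 0.0004 + 0.0004 + 0.8836 + 0.0004 = 0.8848
B = 1 / 0.8848 = 1.13020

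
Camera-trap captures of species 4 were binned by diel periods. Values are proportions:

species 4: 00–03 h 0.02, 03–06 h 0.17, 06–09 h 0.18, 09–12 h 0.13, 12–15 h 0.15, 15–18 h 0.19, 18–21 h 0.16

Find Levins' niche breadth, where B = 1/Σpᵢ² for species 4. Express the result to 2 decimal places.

Σpᵢ² = 0.02² + 0.17² + 0.18² + 0.13² + 0.15² + 0.19² + 0.16² = 0.0004 + 0.0289 + 0.0324 + 0.0169 + 0.0225 + 0.0361 + 0.0256 = 0.1628
B = 1 / 0.1628 = 6.1425

6.14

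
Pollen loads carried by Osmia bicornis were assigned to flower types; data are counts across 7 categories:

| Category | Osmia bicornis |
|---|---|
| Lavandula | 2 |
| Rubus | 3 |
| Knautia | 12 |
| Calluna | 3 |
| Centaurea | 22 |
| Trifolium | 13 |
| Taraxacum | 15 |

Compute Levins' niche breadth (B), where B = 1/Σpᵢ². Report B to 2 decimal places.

4.69

Proportions for Osmia bicornis (n=70): 2/70=0.0286, 3/70=0.0429, 12/70=0.1714, 3/70=0.0429, 22/70=0.3143, 13/70=0.1857, 15/70=0.2143
Σpᵢ² = 0.0286² + 0.0429² + 0.1714² + 0.0429² + 0.3143² + 0.1857² + 0.2143² = 0.000818 + 0.001840 + 0.029378 + 0.001840 + 0.098784 + 0.034484 + 0.045924 = 0.213068
B = 1 / 0.213068 = 4.6933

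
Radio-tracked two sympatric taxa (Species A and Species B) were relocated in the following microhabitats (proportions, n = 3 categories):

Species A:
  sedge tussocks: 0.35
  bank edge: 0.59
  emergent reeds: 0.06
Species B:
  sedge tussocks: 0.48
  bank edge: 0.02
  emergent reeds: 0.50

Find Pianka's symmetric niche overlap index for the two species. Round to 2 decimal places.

Σ p₁ᵢp₂ᵢ = 0.1680 + 0.0118 + 0.0300 = 0.2098
Σp_1ᵢ² = 0.35² + 0.59² + 0.06² = 0.1225 + 0.3481 + 0.0036 = 0.4742
Σp_2ᵢ² = 0.48² + 0.02² + 0.50² = 0.2304 + 0.0004 + 0.2500 = 0.4808
O = 0.2098 / √(0.4742 × 0.4808) = 0.2098 / 0.47749 = 0.4394

0.44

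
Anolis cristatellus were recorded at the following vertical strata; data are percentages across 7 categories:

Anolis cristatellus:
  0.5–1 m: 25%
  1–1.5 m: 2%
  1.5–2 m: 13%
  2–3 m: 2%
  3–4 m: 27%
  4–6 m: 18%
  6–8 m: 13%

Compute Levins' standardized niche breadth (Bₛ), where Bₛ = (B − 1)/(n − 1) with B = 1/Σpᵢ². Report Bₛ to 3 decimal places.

0.657

Convert percentages to proportions (divide by 100).
Σpᵢ² = 0.25² + 0.02² + 0.13² + 0.02² + 0.27² + 0.18² + 0.13² = 0.0625 + 0.0004 + 0.0169 + 0.0004 + 0.0729 + 0.0324 + 0.0169 = 0.2024
B = 1 / 0.2024 = 4.94071
Bₛ = (B − 1)/(n − 1) = (4.94071 − 1)/(7 − 1) = 3.94071/6 = 0.65679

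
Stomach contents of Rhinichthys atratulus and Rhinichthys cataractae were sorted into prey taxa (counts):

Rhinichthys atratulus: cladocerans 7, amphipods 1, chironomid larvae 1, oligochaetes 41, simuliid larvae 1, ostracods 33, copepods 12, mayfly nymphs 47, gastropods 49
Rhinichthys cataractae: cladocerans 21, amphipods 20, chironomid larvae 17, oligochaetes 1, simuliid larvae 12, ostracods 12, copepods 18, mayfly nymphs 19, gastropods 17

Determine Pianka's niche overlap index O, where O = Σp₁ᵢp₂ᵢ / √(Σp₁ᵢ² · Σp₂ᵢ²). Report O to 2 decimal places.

0.60

Proportions for Rhinichthys atratulus (n=192): 7/192=0.0365, 1/192=0.0052, 1/192=0.0052, 41/192=0.2135, 1/192=0.0052, 33/192=0.1719, 12/192=0.0625, 47/192=0.2448, 49/192=0.2552
Proportions for Rhinichthys cataractae (n=137): 21/137=0.1533, 20/137=0.1460, 17/137=0.1241, 1/137=0.0073, 12/137=0.0876, 12/137=0.0876, 18/137=0.1314, 19/137=0.1387, 17/137=0.1241
Σ p₁ᵢp₂ᵢ = 0.005595 + 0.000759 + 0.000645 + 0.001559 + 0.000456 + 0.015058 + 0.008213 + 0.033954 + 0.031670 = 0.097909
Σp_1ᵢ² = 0.0365² + 0.0052² + 0.0052² + 0.2135² + 0.0052² + 0.1719² + 0.0625² + 0.2448² + 0.2552² = 0.001332 + 0.000027 + 0.000027 + 0.045582 + 0.000027 + 0.029550 + 0.003906 + 0.059927 + 0.065127 = 0.205505
Σp_2ᵢ² = 0.1533² + 0.1460² + 0.1241² + 0.0073² + 0.0876² + 0.0876² + 0.1314² + 0.1387² + 0.1241² = 0.023501 + 0.021316 + 0.015401 + 0.000053 + 0.007674 + 0.007674 + 0.017266 + 0.019238 + 0.015401 = 0.127524
O = 0.097909 / √(0.205505 × 0.127524) = 0.097909 / 0.1618852 = 0.6048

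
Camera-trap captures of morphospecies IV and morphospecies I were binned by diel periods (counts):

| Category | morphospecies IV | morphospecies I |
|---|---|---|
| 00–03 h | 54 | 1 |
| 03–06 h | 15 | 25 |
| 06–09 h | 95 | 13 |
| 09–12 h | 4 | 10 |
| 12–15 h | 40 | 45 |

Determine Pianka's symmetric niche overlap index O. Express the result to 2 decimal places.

0.55

Proportions for morphospecies IV (n=208): 54/208=0.2596, 15/208=0.0721, 95/208=0.4567, 4/208=0.0192, 40/208=0.1923
Proportions for morphospecies I (n=94): 1/94=0.0106, 25/94=0.2660, 13/94=0.1383, 10/94=0.1064, 45/94=0.4787
Σ p₁ᵢp₂ᵢ = 0.002752 + 0.019179 + 0.063162 + 0.002043 + 0.092054 = 0.179190
Σp_1ᵢ² = 0.2596² + 0.0721² + 0.4567² + 0.0192² + 0.1923² = 0.067392 + 0.005198 + 0.208575 + 0.000369 + 0.036979 = 0.318513
Σp_2ᵢ² = 0.0106² + 0.2660² + 0.1383² + 0.1064² + 0.4787² = 0.000112 + 0.070756 + 0.019127 + 0.011321 + 0.229154 = 0.330470
O = 0.179190 / √(0.318513 × 0.330470) = 0.179190 / 0.3244364 = 0.5523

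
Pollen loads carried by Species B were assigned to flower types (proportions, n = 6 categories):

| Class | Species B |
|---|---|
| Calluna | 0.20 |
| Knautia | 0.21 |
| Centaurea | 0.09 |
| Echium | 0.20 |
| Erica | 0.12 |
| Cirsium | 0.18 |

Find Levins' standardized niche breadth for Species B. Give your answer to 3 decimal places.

Σpᵢ² = 0.20² + 0.21² + 0.09² + 0.20² + 0.12² + 0.18² = 0.0400 + 0.0441 + 0.0081 + 0.0400 + 0.0144 + 0.0324 = 0.1790
B = 1 / 0.1790 = 5.58659
Bₛ = (B − 1)/(n − 1) = (5.58659 − 1)/(6 − 1) = 4.58659/5 = 0.91732

0.917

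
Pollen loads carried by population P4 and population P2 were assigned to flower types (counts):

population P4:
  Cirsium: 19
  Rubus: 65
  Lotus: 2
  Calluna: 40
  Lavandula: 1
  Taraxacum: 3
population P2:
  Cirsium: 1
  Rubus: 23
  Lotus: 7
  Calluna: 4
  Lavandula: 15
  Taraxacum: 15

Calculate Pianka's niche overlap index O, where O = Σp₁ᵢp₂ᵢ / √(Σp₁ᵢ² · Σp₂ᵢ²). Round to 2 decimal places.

0.69

Proportions for population P4 (n=130): 19/130=0.1462, 65/130=0.5000, 2/130=0.0154, 40/130=0.3077, 1/130=0.0077, 3/130=0.0231
Proportions for population P2 (n=65): 1/65=0.0154, 23/65=0.3538, 7/65=0.1077, 4/65=0.0615, 15/65=0.2308, 15/65=0.2308
Σ p₁ᵢp₂ᵢ = 0.002251 + 0.176900 + 0.001659 + 0.018924 + 0.001777 + 0.005331 = 0.206842
Σp_1ᵢ² = 0.1462² + 0.5000² + 0.0154² + 0.3077² + 0.0077² + 0.0231² = 0.021374 + 0.250000 + 0.000237 + 0.094679 + 0.000059 + 0.000534 = 0.366883
Σp_2ᵢ² = 0.0154² + 0.3538² + 0.1077² + 0.0615² + 0.2308² + 0.2308² = 0.000237 + 0.125174 + 0.011599 + 0.003782 + 0.053269 + 0.053269 = 0.247330
O = 0.206842 / √(0.366883 × 0.247330) = 0.206842 / 0.3012328 = 0.6867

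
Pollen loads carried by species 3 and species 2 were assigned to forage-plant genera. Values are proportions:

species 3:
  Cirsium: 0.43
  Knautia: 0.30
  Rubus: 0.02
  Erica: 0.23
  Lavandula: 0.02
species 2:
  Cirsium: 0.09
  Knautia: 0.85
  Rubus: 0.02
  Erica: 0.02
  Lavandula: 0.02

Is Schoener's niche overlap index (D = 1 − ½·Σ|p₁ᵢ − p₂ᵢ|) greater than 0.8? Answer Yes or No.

No

Σ|p₁ᵢ − p₂ᵢ| = 0.34 + 0.55 + 0.00 + 0.21 + 0.00 = 1.10
D = 1 − ½ × 1.10 = 1 − 0.550 = 0.4500
D = 0.4500 < 0.8 → No.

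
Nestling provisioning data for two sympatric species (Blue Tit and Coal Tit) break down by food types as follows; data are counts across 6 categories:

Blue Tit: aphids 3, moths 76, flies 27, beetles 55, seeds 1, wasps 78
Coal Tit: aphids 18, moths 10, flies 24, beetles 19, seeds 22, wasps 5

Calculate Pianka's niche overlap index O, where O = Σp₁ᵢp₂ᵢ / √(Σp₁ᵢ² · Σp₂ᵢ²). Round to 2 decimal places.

0.54

Proportions for Blue Tit (n=240): 3/240=0.0125, 76/240=0.3167, 27/240=0.1125, 55/240=0.2292, 1/240=0.0042, 78/240=0.3250
Proportions for Coal Tit (n=98): 18/98=0.1837, 10/98=0.1020, 24/98=0.2449, 19/98=0.1939, 22/98=0.2245, 5/98=0.0510
Σ p₁ᵢp₂ᵢ = 0.002296 + 0.032303 + 0.027551 + 0.044442 + 0.000943 + 0.016575 = 0.124110
Σp_1ᵢ² = 0.0125² + 0.3167² + 0.1125² + 0.2292² + 0.0042² + 0.3250² = 0.000156 + 0.100299 + 0.012656 + 0.052533 + 0.000018 + 0.105625 = 0.271287
Σp_2ᵢ² = 0.1837² + 0.1020² + 0.2449² + 0.1939² + 0.2245² + 0.0510² = 0.033746 + 0.010404 + 0.059976 + 0.037597 + 0.050400 + 0.002601 = 0.194724
O = 0.124110 / √(0.271287 × 0.194724) = 0.124110 / 0.2298393 = 0.5400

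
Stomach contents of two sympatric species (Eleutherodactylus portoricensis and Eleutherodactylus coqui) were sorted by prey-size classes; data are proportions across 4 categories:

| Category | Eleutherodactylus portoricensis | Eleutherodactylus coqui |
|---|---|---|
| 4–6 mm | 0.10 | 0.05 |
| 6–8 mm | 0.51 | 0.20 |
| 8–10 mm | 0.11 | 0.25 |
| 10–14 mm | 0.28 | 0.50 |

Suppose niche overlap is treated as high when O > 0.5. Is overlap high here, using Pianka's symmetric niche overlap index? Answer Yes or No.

Σ p₁ᵢp₂ᵢ = 0.0050 + 0.1020 + 0.0275 + 0.1400 = 0.2745
Σp_1ᵢ² = 0.10² + 0.51² + 0.11² + 0.28² = 0.0100 + 0.2601 + 0.0121 + 0.0784 = 0.3606
Σp_2ᵢ² = 0.05² + 0.20² + 0.25² + 0.50² = 0.0025 + 0.0400 + 0.0625 + 0.2500 = 0.3550
O = 0.2745 / √(0.3606 × 0.3550) = 0.2745 / 0.35779 = 0.7672
O = 0.7672 > 0.5 → Yes.

Yes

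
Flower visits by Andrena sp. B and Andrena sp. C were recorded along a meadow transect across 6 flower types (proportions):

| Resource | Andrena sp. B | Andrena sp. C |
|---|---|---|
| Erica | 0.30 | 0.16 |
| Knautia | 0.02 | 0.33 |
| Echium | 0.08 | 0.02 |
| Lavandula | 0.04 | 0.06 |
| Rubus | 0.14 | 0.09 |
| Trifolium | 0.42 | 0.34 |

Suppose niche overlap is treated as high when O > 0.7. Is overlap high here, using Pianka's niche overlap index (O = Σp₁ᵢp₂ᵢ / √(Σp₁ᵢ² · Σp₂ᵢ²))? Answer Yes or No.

Yes

Σ p₁ᵢp₂ᵢ = 0.0480 + 0.0066 + 0.0016 + 0.0024 + 0.0126 + 0.1428 = 0.2140
Σp_1ᵢ² = 0.30² + 0.02² + 0.08² + 0.04² + 0.14² + 0.42² = 0.0900 + 0.0004 + 0.0064 + 0.0016 + 0.0196 + 0.1764 = 0.2944
Σp_2ᵢ² = 0.16² + 0.33² + 0.02² + 0.06² + 0.09² + 0.34² = 0.0256 + 0.1089 + 0.0004 + 0.0036 + 0.0081 + 0.1156 = 0.2622
O = 0.2140 / √(0.2944 × 0.2622) = 0.2140 / 0.27783 = 0.7703
O = 0.7703 > 0.7 → Yes.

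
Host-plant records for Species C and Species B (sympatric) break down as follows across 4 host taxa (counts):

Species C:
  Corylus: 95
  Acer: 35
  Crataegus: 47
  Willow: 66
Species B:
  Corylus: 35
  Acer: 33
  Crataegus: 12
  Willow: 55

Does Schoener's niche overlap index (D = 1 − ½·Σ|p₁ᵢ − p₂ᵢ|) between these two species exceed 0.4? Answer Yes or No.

Yes

Proportions for Species C (n=243): 95/243=0.3909, 35/243=0.1440, 47/243=0.1934, 66/243=0.2716
Proportions for Species B (n=135): 35/135=0.2593, 33/135=0.2444, 12/135=0.0889, 55/135=0.4074
Σ|p₁ᵢ − p₂ᵢ| = 0.1316 + 0.1004 + 0.1045 + 0.1358 = 0.4723
D = 1 − ½ × 0.4723 = 1 − 0.23615 = 0.76385
D = 0.76385 > 0.4 → Yes.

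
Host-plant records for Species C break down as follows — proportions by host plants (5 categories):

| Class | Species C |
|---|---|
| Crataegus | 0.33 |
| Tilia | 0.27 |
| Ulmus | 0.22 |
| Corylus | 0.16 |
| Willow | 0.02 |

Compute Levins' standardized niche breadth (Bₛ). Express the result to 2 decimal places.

0.73

Σpᵢ² = 0.33² + 0.27² + 0.22² + 0.16² + 0.02² = 0.1089 + 0.0729 + 0.0484 + 0.0256 + 0.0004 = 0.2562
B = 1 / 0.2562 = 3.9032
Bₛ = (B − 1)/(n − 1) = (3.9032 − 1)/(5 − 1) = 2.9032/4 = 0.7258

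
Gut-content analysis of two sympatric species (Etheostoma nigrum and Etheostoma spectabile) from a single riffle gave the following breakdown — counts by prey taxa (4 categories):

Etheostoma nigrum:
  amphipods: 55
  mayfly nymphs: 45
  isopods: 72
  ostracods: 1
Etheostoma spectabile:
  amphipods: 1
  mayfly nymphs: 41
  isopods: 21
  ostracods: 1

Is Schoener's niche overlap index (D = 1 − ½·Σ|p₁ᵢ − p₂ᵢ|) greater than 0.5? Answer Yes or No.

Yes

Proportions for Etheostoma nigrum (n=173): 55/173=0.3179, 45/173=0.2601, 72/173=0.4162, 1/173=0.0058
Proportions for Etheostoma spectabile (n=64): 1/64=0.0156, 41/64=0.6406, 21/64=0.3281, 1/64=0.0156
Σ|p₁ᵢ − p₂ᵢ| = 0.3023 + 0.3805 + 0.0881 + 0.0098 = 0.7807
D = 1 − ½ × 0.7807 = 1 − 0.39035 = 0.60965
D = 0.60965 > 0.5 → Yes.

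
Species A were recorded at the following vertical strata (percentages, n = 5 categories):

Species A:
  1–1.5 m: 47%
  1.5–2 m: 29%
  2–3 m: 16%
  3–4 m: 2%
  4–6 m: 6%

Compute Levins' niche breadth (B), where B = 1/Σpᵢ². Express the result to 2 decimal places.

Convert percentages to proportions (divide by 100).
Σpᵢ² = 0.47² + 0.29² + 0.16² + 0.02² + 0.06² = 0.2209 + 0.0841 + 0.0256 + 0.0004 + 0.0036 = 0.3346
B = 1 / 0.3346 = 2.9886

2.99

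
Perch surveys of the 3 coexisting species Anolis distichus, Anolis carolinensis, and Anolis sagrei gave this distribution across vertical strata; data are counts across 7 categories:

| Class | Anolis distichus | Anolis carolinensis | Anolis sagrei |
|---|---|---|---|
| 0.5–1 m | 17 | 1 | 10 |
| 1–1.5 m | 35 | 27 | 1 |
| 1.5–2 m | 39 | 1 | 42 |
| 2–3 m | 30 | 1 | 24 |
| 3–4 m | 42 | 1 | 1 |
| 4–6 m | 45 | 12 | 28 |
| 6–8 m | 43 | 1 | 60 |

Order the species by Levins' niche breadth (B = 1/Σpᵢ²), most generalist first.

Anolis distichus > Anolis sagrei > Anolis carolinensis

Proportions for Anolis distichus (n=251): 17/251=0.0677, 35/251=0.1394, 39/251=0.1554, 30/251=0.1195, 42/251=0.1673, 45/251=0.1793, 43/251=0.1713
Proportions for Anolis carolinensis (n=44): 1/44=0.0227, 27/44=0.6136, 1/44=0.0227, 1/44=0.0227, 1/44=0.0227, 12/44=0.2727, 1/44=0.0227
Proportions for Anolis sagrei (n=166): 10/166=0.0602, 1/166=0.0060, 42/166=0.2530, 24/166=0.1446, 1/166=0.0060, 28/166=0.1687, 60/166=0.3614
Σp_distᵢ² = 0.0677² + 0.1394² + 0.1554² + 0.1195² + 0.1673² + 0.1793² + 0.1713² = 0.004583 + 0.019432 + 0.024149 + 0.014280 + 0.027989 + 0.032148 + 0.029344 = 0.151925
B_dist = 1 / 0.151925 = 6.5822
Σp_caroᵢ² = 0.0227² + 0.6136² + 0.0227² + 0.0227² + 0.0227² + 0.2727² + 0.0227² = 0.000515 + 0.376505 + 0.000515 + 0.000515 + 0.000515 + 0.074365 + 0.000515 = 0.453445
B_caro = 1 / 0.453445 = 2.2053
Σp_sagrᵢ² = 0.0602² + 0.0060² + 0.2530² + 0.1446² + 0.0060² + 0.1687² + 0.3614² = 0.003624 + 0.000036 + 0.064009 + 0.020909 + 0.000036 + 0.028460 + 0.130610 = 0.247684
B_sagr = 1 / 0.247684 = 4.0374
Ranking by B (broadest → narrowest): Anolis distichus (6.58) > Anolis sagrei (4.04) > Anolis carolinensis (2.21)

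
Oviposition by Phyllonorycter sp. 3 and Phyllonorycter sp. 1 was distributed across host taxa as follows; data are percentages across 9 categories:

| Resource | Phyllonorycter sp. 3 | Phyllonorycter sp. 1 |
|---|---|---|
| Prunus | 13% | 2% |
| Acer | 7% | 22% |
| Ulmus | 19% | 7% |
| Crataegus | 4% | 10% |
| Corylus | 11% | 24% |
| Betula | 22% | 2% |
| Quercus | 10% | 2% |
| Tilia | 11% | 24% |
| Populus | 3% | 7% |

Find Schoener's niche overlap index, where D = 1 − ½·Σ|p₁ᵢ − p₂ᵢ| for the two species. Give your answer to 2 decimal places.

Convert percentages to proportions (divide by 100).
Σ|p₁ᵢ − p₂ᵢ| = 0.11 + 0.15 + 0.12 + 0.06 + 0.13 + 0.20 + 0.08 + 0.13 + 0.04 = 1.02
D = 1 − ½ × 1.02 = 1 − 0.510 = 0.4900

0.49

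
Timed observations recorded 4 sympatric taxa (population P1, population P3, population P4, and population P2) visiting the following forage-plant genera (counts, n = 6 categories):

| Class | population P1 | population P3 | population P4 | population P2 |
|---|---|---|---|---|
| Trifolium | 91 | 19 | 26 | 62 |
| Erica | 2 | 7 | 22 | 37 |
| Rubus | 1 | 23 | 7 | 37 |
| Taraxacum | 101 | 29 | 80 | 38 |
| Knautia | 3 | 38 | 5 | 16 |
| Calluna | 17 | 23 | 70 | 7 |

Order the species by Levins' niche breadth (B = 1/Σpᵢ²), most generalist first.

Proportions for population P1 (n=215): 91/215=0.4233, 2/215=0.0093, 1/215=0.0047, 101/215=0.4698, 3/215=0.0140, 17/215=0.0791
Proportions for population P3 (n=139): 19/139=0.1367, 7/139=0.0504, 23/139=0.1655, 29/139=0.2086, 38/139=0.2734, 23/139=0.1655
Proportions for population P4 (n=210): 26/210=0.1238, 22/210=0.1048, 7/210=0.0333, 80/210=0.3810, 5/210=0.0238, 70/210=0.3333
Proportions for population P2 (n=197): 62/197=0.3147, 37/197=0.1878, 37/197=0.1878, 38/197=0.1929, 16/197=0.0812, 7/197=0.0355
Σp_P1ᵢ² = 0.4233² + 0.0093² + 0.0047² + 0.4698² + 0.0140² + 0.0791² = 0.179183 + 0.000086 + 0.000022 + 0.220712 + 0.000196 + 0.006257 = 0.406456
B_P1 = 1 / 0.406456 = 2.4603
Σp_P3ᵢ² = 0.1367² + 0.0504² + 0.1655² + 0.2086² + 0.2734² + 0.1655² = 0.018687 + 0.002540 + 0.027390 + 0.043514 + 0.074748 + 0.027390 = 0.194269
B_P3 = 1 / 0.194269 = 5.1475
Σp_P4ᵢ² = 0.1238² + 0.1048² + 0.0333² + 0.3810² + 0.0238² + 0.3333² = 0.015326 + 0.010983 + 0.001109 + 0.145161 + 0.000566 + 0.111089 = 0.284234
B_P4 = 1 / 0.284234 = 3.5182
Σp_P2ᵢ² = 0.3147² + 0.1878² + 0.1878² + 0.1929² + 0.0812² + 0.0355² = 0.099036 + 0.035269 + 0.035269 + 0.037210 + 0.006593 + 0.001260 = 0.214637
B_P2 = 1 / 0.214637 = 4.6590
Ranking by B (broadest → narrowest): population P3 (5.15) > population P2 (4.66) > population P4 (3.52) > population P1 (2.46)

population P3 > population P2 > population P4 > population P1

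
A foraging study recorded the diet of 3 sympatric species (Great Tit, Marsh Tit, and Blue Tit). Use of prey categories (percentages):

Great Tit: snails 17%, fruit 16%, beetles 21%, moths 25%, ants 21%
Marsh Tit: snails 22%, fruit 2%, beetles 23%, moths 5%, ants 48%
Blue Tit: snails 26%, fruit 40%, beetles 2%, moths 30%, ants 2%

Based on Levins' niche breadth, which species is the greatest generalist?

Convert percentages to proportions (divide by 100).
Σp_Greaᵢ² = 0.17² + 0.16² + 0.21² + 0.25² + 0.21² = 0.0289 + 0.0256 + 0.0441 + 0.0625 + 0.0441 = 0.2052
B_Grea = 1 / 0.2052 = 4.8733
Σp_Marsᵢ² = 0.22² + 0.02² + 0.23² + 0.05² + 0.48² = 0.0484 + 0.0004 + 0.0529 + 0.0025 + 0.2304 = 0.3346
B_Mars = 1 / 0.3346 = 2.9886
Σp_Blueᵢ² = 0.26² + 0.40² + 0.02² + 0.30² + 0.02² = 0.0676 + 0.1600 + 0.0004 + 0.0900 + 0.0004 = 0.3184
B_Blue = 1 / 0.3184 = 3.1407
Highest B → broadest niche (most generalist): Great Tit (B = 4.87).

Great Tit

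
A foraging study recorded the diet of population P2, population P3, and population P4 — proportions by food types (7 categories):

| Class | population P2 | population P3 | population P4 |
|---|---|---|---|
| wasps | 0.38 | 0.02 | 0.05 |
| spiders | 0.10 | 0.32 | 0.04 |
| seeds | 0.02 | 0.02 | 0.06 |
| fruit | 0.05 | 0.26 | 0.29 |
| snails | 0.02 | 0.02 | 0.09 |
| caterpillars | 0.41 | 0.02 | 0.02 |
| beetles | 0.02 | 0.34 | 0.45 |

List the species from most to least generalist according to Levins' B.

Σp_P2ᵢ² = 0.38² + 0.10² + 0.02² + 0.05² + 0.02² + 0.41² + 0.02² = 0.1444 + 0.0100 + 0.0004 + 0.0025 + 0.0004 + 0.1681 + 0.0004 = 0.3262
B_P2 = 1 / 0.3262 = 3.0656
Σp_P3ᵢ² = 0.02² + 0.32² + 0.02² + 0.26² + 0.02² + 0.02² + 0.34² = 0.0004 + 0.1024 + 0.0004 + 0.0676 + 0.0004 + 0.0004 + 0.1156 = 0.2872
B_P3 = 1 / 0.2872 = 3.4819
Σp_P4ᵢ² = 0.05² + 0.04² + 0.06² + 0.29² + 0.09² + 0.02² + 0.45² = 0.0025 + 0.0016 + 0.0036 + 0.0841 + 0.0081 + 0.0004 + 0.2025 = 0.3028
B_P4 = 1 / 0.3028 = 3.3025
Ranking by B (broadest → narrowest): population P3 (3.48) > population P4 (3.30) > population P2 (3.07)

population P3 > population P4 > population P2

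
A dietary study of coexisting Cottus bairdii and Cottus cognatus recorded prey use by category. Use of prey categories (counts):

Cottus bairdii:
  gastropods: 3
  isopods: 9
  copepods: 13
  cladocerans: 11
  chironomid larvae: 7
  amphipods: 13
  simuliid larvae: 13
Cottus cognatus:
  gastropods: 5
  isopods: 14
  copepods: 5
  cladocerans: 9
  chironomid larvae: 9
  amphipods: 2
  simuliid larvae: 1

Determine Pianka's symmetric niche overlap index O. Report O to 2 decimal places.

0.72

Proportions for Cottus bairdii (n=69): 3/69=0.0435, 9/69=0.1304, 13/69=0.1884, 11/69=0.1594, 7/69=0.1014, 13/69=0.1884, 13/69=0.1884
Proportions for Cottus cognatus (n=45): 5/45=0.1111, 14/45=0.3111, 5/45=0.1111, 9/45=0.2000, 9/45=0.2000, 2/45=0.0444, 1/45=0.0222
Σ p₁ᵢp₂ᵢ = 0.004833 + 0.040567 + 0.020931 + 0.031880 + 0.020280 + 0.008365 + 0.004182 = 0.131038
Σp_1ᵢ² = 0.0435² + 0.1304² + 0.1884² + 0.1594² + 0.1014² + 0.1884² + 0.1884² = 0.001892 + 0.017004 + 0.035495 + 0.025408 + 0.010282 + 0.035495 + 0.035495 = 0.161071
Σp_2ᵢ² = 0.1111² + 0.3111² + 0.1111² + 0.2000² + 0.2000² + 0.0444² + 0.0222² = 0.012343 + 0.096783 + 0.012343 + 0.040000 + 0.040000 + 0.001971 + 0.000493 = 0.203933
O = 0.131038 / √(0.161071 × 0.203933) = 0.131038 / 0.1812393 = 0.7230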